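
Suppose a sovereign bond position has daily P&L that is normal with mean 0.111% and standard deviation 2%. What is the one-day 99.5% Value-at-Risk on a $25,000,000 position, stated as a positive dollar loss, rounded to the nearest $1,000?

At 99.5% one-sided, z = 2.576.
VaR = −μ + z·σ = −(0.111%) + 2.576 × 2% = 5.041%.
On $25,000,000: 0.05041 × $25,000,000 = $1,260,250.

$1,260,000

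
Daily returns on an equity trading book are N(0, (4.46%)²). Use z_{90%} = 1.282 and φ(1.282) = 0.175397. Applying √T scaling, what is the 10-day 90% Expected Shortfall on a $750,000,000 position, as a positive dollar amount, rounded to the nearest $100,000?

$185,500,000

σ_{10d} = 4.46% × √10 = 14.104%.
ES multiplier = φ(z)/(1−α) = 0.175397/0.1 = 1.754.
ES = 14.104% × 1.754 = 24.738%; on $750,000,000: $185,535,000.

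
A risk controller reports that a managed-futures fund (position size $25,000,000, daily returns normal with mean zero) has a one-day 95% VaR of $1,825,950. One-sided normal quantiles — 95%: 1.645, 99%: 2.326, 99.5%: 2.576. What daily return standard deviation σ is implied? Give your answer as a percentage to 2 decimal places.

4.44%

VaR as a fraction: $1,825,950 / $25,000,000 = 7.304%.
σ = VaR / z = 7.304% / 1.645 = 4.440%.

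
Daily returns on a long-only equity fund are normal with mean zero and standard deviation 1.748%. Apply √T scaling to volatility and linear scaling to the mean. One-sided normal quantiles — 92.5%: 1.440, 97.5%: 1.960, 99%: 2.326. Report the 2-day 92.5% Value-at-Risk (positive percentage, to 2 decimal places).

σ_{2d} = 1.748% × √2 = 2.472%.
VaR = 1.440 × 2.472% = 3.560%.

3.56%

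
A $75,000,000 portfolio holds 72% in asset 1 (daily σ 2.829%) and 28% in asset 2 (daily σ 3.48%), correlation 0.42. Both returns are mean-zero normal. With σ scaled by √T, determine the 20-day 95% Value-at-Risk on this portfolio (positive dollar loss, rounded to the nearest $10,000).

σ_p = √(0.72²·2.829² + 0.28²·3.48² + 2·0.42·0.72·0.28·2.829·3.48) = 2.601%.
σ_{20d} = 2.601% × √20 = 11.632%.
z(95%) = 1.645.
VaR = 1.645 × 11.632% = 19.135%; on $75,000,000 that is $14,351,250.

$14,350,000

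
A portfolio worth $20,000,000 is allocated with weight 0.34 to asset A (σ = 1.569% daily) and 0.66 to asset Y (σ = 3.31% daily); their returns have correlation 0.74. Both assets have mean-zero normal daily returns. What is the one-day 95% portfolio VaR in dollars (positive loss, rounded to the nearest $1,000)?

$857,000

σ_p² = 0.34²·1.569² + 0.66²·3.31² + 2·0.74·0.34·0.66·1.569·3.31 = 6.7818 (%²).
σ_p = √6.7818 = 2.604%.
At 95%, z = 1.645.
VaR = 1.645 × 2.604% = 4.284%; on $20,000,000 that is $856,800.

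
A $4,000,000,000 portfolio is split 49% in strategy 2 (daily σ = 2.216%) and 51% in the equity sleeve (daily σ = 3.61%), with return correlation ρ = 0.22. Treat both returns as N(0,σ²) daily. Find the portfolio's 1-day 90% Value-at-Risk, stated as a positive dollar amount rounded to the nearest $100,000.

$119,700,000

σ_p² = 0.49²·2.216² + 0.51²·3.61² + 2·0.22·0.49·0.51·2.216·3.61 = 5.4483 (%²).
σ_p = √5.4483 = 2.334%.
At 90%, z = 1.282.
VaR = 1.282 × 2.334% = 2.992%; on $4,000,000,000 that is $119,680,000.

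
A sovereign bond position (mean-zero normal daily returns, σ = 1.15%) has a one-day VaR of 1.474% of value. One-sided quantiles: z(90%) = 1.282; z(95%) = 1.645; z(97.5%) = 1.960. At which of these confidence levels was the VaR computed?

Implied z = VaR/σ = 1.474 / 1.15 = 1.282.
This matches z(90%) = 1.282.

90%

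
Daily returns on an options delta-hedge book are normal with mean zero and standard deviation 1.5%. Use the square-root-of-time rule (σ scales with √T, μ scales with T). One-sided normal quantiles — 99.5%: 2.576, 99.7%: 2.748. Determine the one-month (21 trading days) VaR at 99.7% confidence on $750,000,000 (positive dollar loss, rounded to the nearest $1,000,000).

$142,000,000

σ_{21d} = 1.5% × √21 = 6.874%.
VaR = 2.748 × 6.874% = 18.890%.
On $750,000,000: 0.18890 × $750,000,000 = $141,675,000.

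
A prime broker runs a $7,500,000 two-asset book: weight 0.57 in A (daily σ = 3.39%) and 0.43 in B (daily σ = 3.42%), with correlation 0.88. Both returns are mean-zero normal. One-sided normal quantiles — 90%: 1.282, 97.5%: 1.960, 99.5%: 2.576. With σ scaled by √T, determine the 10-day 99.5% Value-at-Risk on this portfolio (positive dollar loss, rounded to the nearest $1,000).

$2,017,000

σ_p = √(0.57²·3.39² + 0.43²·3.42² + 2·0.88·0.57·0.43·3.39·3.42) = 3.301%.
σ_{10d} = 3.301% × √10 = 10.439%.
VaR = 2.576 × 10.439% = 26.891%; on $7,500,000 that is $2,016,825.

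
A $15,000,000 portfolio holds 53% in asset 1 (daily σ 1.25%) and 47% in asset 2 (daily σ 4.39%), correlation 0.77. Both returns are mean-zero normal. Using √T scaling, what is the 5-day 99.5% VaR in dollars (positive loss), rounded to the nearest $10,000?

σ_p = √(0.53²·1.25² + 0.47²·4.39² + 2·0.77·0.53·0.47·1.25·4.39) = 2.608%.
σ_{5d} = 2.608% × √5 = 5.832%.
z(99.5%) = 2.576.
VaR = 2.576 × 5.832% = 15.023%; on $15,000,000 that is $2,253,450.

$2,250,000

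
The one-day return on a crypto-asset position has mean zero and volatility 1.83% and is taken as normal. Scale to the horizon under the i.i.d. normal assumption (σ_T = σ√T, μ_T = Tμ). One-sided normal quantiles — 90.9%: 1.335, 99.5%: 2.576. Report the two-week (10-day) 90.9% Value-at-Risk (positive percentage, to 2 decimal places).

σ_{10d} = 1.83% × √10 = 5.787%.
VaR = 1.335 × 5.787% = 7.726%.

7.73%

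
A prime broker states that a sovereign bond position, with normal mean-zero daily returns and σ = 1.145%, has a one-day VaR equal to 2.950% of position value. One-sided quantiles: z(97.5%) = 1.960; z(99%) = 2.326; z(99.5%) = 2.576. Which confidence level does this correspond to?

Implied z = VaR/σ = 2.950 / 1.145 = 2.576.
This matches z(99.5%) = 2.576.

99.5%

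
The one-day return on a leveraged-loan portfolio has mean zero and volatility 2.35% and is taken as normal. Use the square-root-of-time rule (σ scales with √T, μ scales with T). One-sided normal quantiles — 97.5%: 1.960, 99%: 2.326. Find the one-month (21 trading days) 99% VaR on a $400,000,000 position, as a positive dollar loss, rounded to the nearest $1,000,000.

σ_{21d} = 2.35% × √21 = 10.769%.
VaR = 2.326 × 10.769% = 25.049%.
On $400,000,000: 0.25049 × $400,000,000 = $100,196,000.

$100,000,000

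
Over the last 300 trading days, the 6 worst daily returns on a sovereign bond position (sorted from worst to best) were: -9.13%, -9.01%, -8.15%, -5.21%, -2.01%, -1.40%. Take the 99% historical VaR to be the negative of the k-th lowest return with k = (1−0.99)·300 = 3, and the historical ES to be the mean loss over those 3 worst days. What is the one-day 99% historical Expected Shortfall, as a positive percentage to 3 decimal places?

The 3 worst returns sum to -26.29%.
ES = −(-26.29%) / 3 = 8.7633…% ≈ 8.763%.

8.763%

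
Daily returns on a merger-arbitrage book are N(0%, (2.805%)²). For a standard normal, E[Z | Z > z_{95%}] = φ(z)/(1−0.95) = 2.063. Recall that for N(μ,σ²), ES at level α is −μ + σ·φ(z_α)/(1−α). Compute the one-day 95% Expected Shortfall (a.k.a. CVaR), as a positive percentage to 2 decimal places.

ES = 2.805% × 2.063 = 5.787%.

5.79%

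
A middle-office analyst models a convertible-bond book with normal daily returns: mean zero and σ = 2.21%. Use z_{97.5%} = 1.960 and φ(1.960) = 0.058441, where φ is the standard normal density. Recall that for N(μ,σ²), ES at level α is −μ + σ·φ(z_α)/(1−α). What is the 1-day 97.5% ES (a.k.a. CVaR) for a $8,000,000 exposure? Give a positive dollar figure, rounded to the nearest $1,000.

$413,000

Tail multiplier: φ(z)/(1−α) = 0.058441 / 0.025 = 2.338.
ES = 2.21% × 2.338 = 5.167%.
On $8,000,000: 0.05167 × $8,000,000 = $413,360.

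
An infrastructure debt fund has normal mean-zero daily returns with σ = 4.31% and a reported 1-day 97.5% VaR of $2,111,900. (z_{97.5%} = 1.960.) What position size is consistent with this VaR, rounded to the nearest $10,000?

VaR as a fraction of value: z·σ = 1.960 × 4.31% = 8.4476%.
Position = $2,111,900 / 0.084476 = $25,000,000.

$25,000,000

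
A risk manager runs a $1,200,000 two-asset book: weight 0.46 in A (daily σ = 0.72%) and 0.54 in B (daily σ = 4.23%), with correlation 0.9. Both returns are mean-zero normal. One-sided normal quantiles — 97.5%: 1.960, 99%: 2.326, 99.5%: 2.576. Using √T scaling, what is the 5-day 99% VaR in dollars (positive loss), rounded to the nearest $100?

$161,400

σ_p = √(0.46²·0.72² + 0.54²·4.23² + 2·0.9·0.46·0.54·0.72·4.23) = 2.586%.
σ_{5d} = 2.586% × √5 = 5.782%.
VaR = 2.326 × 5.782% = 13.449%; on $1,200,000 that is $161,388.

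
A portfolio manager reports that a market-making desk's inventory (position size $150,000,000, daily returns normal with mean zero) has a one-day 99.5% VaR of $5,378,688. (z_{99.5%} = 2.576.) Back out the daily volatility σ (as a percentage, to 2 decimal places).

1.39%

VaR as a fraction: $5,378,688 / $150,000,000 = 3.586%.
σ = VaR / z = 3.586% / 2.576 = 1.392%.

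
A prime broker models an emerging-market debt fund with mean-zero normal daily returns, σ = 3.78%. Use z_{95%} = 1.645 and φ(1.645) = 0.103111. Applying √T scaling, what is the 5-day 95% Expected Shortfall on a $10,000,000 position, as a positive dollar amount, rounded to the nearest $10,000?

$1,740,000

σ_{5d} = 3.78% × √5 = 8.452%.
ES multiplier = φ(z)/(1−α) = 0.103111/0.05 = 2.062.
ES = 8.452% × 2.062 = 17.428%; on $10,000,000: $1,742,800.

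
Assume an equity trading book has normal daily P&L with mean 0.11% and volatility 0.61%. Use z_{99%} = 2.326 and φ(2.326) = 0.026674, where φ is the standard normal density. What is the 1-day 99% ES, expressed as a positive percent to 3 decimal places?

Tail multiplier: φ(z)/(1−α) = 0.026674 / 0.01 = 2.667.
ES = −(0.11%) + 0.61% × 2.667 = 1.517%.

1.517%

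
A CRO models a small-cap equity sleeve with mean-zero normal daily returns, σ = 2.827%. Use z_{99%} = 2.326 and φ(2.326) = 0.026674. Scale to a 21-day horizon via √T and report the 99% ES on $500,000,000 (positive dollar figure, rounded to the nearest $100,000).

$172,800,000

σ_{21d} = 2.827% × √21 = 12.955%.
ES multiplier = φ(z)/(1−α) = 0.026674/0.01 = 2.667.
ES = 12.955% × 2.667 = 34.551%; on $500,000,000: $172,755,000.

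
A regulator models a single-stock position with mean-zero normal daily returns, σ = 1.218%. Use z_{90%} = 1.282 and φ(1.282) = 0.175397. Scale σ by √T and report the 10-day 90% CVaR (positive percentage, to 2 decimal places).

6.76%

σ_{10d} = 1.218% × √10 = 3.852%.
ES multiplier = φ(z)/(1−α) = 0.175397/0.1 = 1.754.
ES = 3.852% × 1.754 = 6.756%.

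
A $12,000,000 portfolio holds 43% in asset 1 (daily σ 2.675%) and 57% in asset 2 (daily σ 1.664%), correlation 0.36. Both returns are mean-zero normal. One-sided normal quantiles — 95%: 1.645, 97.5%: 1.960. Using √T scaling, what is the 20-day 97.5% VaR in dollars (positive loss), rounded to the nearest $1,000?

$1,824,000

σ_p = √(0.43²·2.675² + 0.57²·1.664² + 2·0.36·0.43·0.57·2.675·1.664) = 1.734%.
σ_{20d} = 1.734% × √20 = 7.755%.
VaR = 1.960 × 7.755% = 15.200%; on $12,000,000 that is $1,824,000.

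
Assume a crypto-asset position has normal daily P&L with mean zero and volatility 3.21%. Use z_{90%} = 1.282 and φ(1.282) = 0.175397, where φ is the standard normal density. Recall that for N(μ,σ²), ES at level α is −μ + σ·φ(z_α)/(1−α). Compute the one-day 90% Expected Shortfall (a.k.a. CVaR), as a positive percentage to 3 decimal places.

Tail multiplier: φ(z)/(1−α) = 0.175397 / 0.1 = 1.754.
ES = 3.21% × 1.754 = 5.630%.

5.630%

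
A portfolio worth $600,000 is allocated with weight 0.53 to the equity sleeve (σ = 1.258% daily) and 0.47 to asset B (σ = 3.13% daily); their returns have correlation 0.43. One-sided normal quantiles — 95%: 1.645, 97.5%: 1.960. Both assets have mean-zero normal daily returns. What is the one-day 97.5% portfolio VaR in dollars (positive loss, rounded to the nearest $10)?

σ_p² = 0.53²·1.258² + 0.47²·3.13² + 2·0.43·0.53·0.47·1.258·3.13 = 3.4522 (%²).
σ_p = √3.4522 = 1.858%.
VaR = 1.960 × 1.858% = 3.642%; on $600,000 that is $21,852.

$21,850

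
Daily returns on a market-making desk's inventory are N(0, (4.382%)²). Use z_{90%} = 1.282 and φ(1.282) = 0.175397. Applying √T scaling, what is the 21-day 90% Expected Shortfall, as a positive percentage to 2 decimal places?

σ_{21d} = 4.382% × √21 = 20.081%.
ES multiplier = φ(z)/(1−α) = 0.175397/0.1 = 1.754.
ES = 20.081% × 1.754 = 35.222%.

35.22%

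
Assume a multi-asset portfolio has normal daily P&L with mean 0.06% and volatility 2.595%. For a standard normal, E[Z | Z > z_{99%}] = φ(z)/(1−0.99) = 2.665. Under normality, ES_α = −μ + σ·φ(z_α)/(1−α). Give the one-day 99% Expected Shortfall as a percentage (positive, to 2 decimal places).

6.86%

ES = −(0.06%) + 2.595% × 2.665 = 6.856%.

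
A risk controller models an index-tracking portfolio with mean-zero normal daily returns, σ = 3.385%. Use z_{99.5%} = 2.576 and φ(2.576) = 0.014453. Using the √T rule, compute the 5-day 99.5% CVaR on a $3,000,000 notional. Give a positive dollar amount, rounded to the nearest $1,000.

σ_{5d} = 3.385% × √5 = 7.569%.
ES multiplier = φ(z)/(1−α) = 0.014453/0.005 = 2.891.
ES = 7.569% × 2.891 = 21.882%; on $3,000,000: $656,460.

$656,000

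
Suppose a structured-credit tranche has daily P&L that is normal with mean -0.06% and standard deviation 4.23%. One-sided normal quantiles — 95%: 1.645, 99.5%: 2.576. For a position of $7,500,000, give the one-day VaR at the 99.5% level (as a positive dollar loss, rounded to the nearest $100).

$821,700

VaR = −μ + z·σ = −(-0.06%) + 2.576 × 4.23% = 10.956%.
On $7,500,000: 0.10956 × $7,500,000 = $821,700.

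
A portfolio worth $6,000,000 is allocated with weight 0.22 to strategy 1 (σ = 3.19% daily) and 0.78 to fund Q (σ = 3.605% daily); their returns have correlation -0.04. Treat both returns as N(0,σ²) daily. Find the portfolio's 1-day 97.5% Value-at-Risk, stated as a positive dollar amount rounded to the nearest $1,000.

$338,000

σ_p² = 0.22²·3.19² + 0.78²·3.605² + 2·-0.04·0.22·0.78·3.19·3.605 = 8.2414 (%²).
σ_p = √8.2414 = 2.871%.
At 97.5%, z = 1.960.
VaR = 1.960 × 2.871% = 5.627%; on $6,000,000 that is $337,620.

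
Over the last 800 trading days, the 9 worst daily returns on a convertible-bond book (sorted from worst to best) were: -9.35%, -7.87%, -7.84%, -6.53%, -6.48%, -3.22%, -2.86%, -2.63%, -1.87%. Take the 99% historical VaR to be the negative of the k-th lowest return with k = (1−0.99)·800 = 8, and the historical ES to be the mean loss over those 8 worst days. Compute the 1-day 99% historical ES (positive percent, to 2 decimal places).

5.85%

The 8 worst returns sum to -46.78%.
ES = −(-46.78%) / 8 = 5.8475% ≈ 5.85%.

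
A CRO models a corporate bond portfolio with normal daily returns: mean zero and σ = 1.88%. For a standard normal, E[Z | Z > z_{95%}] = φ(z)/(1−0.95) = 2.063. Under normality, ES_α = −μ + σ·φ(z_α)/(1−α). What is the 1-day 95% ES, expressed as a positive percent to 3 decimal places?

ES = 1.88% × 2.063 = 3.878%.

3.878%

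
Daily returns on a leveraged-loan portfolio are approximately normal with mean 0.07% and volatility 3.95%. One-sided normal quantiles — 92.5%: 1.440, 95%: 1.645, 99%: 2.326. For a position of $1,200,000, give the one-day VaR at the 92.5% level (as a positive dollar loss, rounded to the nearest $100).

$67,400

VaR = −μ + z·σ = −(0.07%) + 1.440 × 3.95% = 5.618%.
On $1,200,000: 0.05618 × $1,200,000 = $67,416.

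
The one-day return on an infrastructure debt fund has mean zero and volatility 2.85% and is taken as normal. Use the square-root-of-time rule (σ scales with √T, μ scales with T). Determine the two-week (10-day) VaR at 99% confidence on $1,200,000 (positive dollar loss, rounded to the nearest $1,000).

$252,000

At 99%, z = 2.326.
σ_{10d} = 2.85% × √10 = 9.012%.
VaR = 2.326 × 9.012% = 20.962%.
On $1,200,000: 0.20962 × $1,200,000 = $251,544.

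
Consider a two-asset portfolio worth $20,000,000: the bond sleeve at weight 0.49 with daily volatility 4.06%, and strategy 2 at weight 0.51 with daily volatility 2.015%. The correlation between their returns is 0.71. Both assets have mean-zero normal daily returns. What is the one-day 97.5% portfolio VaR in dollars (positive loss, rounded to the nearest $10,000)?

$1,100,000

σ_p² = 0.49²·4.06² + 0.51²·2.015² + 2·0.71·0.49·0.51·4.06·2.015 = 7.9168 (%²).
σ_p = √7.9168 = 2.814%.
At 97.5%, z = 1.960.
VaR = 1.960 × 2.814% = 5.515%; on $20,000,000 that is $1,103,000.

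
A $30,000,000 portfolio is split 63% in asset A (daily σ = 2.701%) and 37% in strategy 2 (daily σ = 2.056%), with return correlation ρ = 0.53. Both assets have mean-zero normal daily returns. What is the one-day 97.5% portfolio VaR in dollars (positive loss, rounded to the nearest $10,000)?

σ_p² = 0.63²·2.701² + 0.37²·2.056² + 2·0.53·0.63·0.37·2.701·2.056 = 4.8464 (%²).
σ_p = √4.8464 = 2.201%.
At 97.5%, z = 1.960.
VaR = 1.960 × 2.201% = 4.314%; on $30,000,000 that is $1,294,200.

$1,290,000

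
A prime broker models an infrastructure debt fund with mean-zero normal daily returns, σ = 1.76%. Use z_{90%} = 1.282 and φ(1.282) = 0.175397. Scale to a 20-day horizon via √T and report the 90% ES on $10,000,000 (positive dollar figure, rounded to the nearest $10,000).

$1,380,000

σ_{20d} = 1.76% × √20 = 7.871%.
ES multiplier = φ(z)/(1−α) = 0.175397/0.1 = 1.754.
ES = 7.871% × 1.754 = 13.806%; on $10,000,000: $1,380,600.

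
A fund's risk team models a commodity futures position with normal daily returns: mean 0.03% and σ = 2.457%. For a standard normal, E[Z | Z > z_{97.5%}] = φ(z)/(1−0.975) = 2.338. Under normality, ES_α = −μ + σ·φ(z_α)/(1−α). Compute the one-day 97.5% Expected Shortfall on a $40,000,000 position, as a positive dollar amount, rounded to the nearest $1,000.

ES = −(0.03%) + 2.457% × 2.338 = 5.714%.
On $40,000,000: 0.05714 × $40,000,000 = $2,285,600.

$2,286,000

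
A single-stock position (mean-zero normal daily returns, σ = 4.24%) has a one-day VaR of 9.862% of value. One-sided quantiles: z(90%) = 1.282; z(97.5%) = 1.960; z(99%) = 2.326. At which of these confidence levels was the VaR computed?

Implied z = VaR/σ = 9.862 / 4.24 = 2.326.
This matches z(99%) = 2.326.

99%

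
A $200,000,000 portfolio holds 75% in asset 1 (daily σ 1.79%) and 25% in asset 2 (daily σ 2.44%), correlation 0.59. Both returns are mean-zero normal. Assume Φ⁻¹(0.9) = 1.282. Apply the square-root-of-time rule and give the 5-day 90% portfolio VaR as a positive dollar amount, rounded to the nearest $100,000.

σ_p = √(0.75²·1.79² + 0.25²·2.44² + 2·0.59·0.75·0.25·1.79·2.44) = 1.772%.
σ_{5d} = 1.772% × √5 = 3.962%.
VaR = 1.282 × 3.962% = 5.079%; on $200,000,000 that is $10,158,000.

$10,200,000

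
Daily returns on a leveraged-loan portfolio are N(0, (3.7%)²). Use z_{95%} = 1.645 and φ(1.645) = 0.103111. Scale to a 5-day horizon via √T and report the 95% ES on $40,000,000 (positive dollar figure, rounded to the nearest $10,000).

σ_{5d} = 3.7% × √5 = 8.273%.
ES multiplier = φ(z)/(1−α) = 0.103111/0.05 = 2.062.
ES = 8.273% × 2.062 = 17.059%; on $40,000,000: $6,823,600.

$6,820,000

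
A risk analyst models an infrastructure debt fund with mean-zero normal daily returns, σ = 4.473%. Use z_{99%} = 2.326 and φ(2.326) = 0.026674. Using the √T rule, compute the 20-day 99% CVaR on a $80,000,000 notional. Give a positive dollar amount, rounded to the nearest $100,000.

$42,700,000

σ_{20d} = 4.473% × √20 = 20.004%.
ES multiplier = φ(z)/(1−α) = 0.026674/0.01 = 2.667.
ES = 20.004% × 2.667 = 53.351%; on $80,000,000: $42,680,800.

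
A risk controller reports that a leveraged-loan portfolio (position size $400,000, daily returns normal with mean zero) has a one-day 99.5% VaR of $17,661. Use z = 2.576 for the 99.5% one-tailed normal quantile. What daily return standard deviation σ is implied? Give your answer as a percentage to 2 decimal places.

VaR as a fraction: $17,661 / $400,000 = 4.415%.
σ = VaR / z = 4.415% / 2.576 = 1.714%.

1.71%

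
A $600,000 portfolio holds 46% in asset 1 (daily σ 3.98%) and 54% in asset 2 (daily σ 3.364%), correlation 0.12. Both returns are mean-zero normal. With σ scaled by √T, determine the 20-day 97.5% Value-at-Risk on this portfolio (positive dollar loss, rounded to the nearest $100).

σ_p = √(0.46²·3.98² + 0.54²·3.364² + 2·0.12·0.46·0.54·3.98·3.364) = 2.729%.
σ_{20d} = 2.729% × √20 = 12.204%.
z(97.5%) = 1.960.
VaR = 1.960 × 12.204% = 23.920%; on $600,000 that is $143,520.

$143,500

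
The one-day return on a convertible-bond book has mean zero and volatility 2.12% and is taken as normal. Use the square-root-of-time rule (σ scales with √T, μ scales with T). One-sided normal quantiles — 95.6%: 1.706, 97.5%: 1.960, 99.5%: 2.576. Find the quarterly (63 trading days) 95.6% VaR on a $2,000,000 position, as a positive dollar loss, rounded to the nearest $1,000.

$574,000

σ_{63d} = 2.12% × √63 = 16.827%.
VaR = 1.706 × 16.827% = 28.707%.
On $2,000,000: 0.28707 × $2,000,000 = $574,140.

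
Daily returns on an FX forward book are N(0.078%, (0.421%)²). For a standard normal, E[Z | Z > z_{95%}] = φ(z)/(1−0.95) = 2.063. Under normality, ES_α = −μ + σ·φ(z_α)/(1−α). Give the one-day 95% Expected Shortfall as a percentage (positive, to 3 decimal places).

0.791%

ES = −(0.078%) + 0.421% × 2.063 = 0.791%.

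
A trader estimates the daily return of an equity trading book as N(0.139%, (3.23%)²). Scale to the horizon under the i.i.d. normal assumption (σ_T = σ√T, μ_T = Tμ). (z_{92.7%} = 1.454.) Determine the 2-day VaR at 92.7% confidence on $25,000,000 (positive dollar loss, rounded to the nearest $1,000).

$1,591,000

σ_{2d} = 3.23% × √2 = 4.568%; μ_{2d} = 2 × 0.139% = 0.278%.
VaR = −(0.278%) + 1.454 × 4.568% = 6.364%.
On $25,000,000: 0.06364 × $25,000,000 = $1,591,000.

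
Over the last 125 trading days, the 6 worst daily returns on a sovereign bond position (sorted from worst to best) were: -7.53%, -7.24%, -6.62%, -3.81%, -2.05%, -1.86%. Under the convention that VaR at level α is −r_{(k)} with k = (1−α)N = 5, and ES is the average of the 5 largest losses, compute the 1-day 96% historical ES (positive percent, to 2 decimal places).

The 5 worst returns sum to -27.25%.
ES = −(-27.25%) / 5 = 5.45%.

5.45%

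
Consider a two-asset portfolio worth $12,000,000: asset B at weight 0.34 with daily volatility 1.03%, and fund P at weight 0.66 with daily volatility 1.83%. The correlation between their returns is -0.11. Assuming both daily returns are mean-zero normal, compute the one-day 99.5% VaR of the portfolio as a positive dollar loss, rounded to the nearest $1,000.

σ_p² = 0.34²·1.03² + 0.66²·1.83² + 2·-0.11·0.34·0.66·1.03·1.83 = 1.4884 (%²).
σ_p = √1.4884 = 1.220%.
At 99.5%, z = 2.576.
VaR = 2.576 × 1.220% = 3.143%; on $12,000,000 that is $377,160.

$377,000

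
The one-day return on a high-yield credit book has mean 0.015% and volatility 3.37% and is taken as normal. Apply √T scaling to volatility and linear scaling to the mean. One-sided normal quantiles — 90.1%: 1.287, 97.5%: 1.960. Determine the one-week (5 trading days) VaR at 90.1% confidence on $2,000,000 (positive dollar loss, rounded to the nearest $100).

σ_{5d} = 3.37% × √5 = 7.536%; μ_{5d} = 5 × 0.015% = 0.075%.
VaR = −(0.075%) + 1.287 × 7.536% = 9.624%.
On $2,000,000: 0.09624 × $2,000,000 = $192,480.

$192,500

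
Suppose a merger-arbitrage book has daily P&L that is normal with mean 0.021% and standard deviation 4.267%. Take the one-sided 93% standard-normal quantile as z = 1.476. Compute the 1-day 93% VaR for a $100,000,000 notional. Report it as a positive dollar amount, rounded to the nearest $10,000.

VaR = −μ + z·σ = −(0.021%) + 1.476 × 4.267% = 6.277%.
On $100,000,000: 0.06277 × $100,000,000 = $6,277,000.

$6,280,000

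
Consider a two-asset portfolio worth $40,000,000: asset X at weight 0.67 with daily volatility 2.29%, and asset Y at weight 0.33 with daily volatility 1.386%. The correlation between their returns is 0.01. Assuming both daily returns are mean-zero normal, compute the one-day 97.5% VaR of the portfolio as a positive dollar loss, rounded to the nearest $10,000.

$1,260,000

σ_p² = 0.67²·2.29² + 0.33²·1.386² + 2·0.01·0.67·0.33·2.29·1.386 = 2.5773 (%²).
σ_p = √2.5773 = 1.605%.
At 97.5%, z = 1.960.
VaR = 1.960 × 1.605% = 3.146%; on $40,000,000 that is $1,258,400.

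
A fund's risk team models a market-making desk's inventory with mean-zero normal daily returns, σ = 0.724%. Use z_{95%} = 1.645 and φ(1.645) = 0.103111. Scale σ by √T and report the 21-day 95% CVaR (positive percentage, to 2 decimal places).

6.84%

σ_{21d} = 0.724% × √21 = 3.318%.
ES multiplier = φ(z)/(1−α) = 0.103111/0.05 = 2.062.
ES = 3.318% × 2.062 = 6.842%.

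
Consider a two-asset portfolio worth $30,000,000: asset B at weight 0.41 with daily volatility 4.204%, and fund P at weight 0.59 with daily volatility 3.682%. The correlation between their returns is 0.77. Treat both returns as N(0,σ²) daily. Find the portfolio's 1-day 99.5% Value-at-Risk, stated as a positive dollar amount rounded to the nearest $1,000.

σ_p² = 0.41²·4.204² + 0.59²·3.682² + 2·0.77·0.41·0.59·4.204·3.682 = 13.4565 (%²).
σ_p = √13.4565 = 3.668%.
At 99.5%, z = 2.576.
VaR = 2.576 × 3.668% = 9.449%; on $30,000,000 that is $2,834,700.

$2,835,000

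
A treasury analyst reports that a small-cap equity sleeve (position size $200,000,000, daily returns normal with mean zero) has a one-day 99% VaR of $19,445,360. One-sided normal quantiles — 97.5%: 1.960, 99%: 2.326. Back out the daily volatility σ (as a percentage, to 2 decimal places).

VaR as a fraction: $19,445,360 / $200,000,000 = 9.723%.
σ = VaR / z = 9.723% / 2.326 = 4.180%.

4.18%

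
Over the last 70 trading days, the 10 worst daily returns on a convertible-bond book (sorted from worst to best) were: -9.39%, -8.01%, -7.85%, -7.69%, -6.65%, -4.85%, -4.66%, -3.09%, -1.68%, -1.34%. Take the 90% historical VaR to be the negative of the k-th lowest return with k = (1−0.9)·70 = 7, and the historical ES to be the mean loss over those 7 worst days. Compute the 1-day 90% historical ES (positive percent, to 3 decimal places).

The 7 worst returns sum to -49.10%.
ES = −(-49.10%) / 7 = 7.0142…% ≈ 7.014%.

7.014%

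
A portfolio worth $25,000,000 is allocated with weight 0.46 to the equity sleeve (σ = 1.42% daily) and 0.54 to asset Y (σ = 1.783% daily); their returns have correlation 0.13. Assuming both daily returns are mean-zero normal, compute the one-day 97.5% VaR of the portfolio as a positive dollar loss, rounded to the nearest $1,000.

σ_p² = 0.46²·1.42² + 0.54²·1.783² + 2·0.13·0.46·0.54·1.42·1.783 = 1.5172 (%²).
σ_p = √1.5172 = 1.232%.
At 97.5%, z = 1.960.
VaR = 1.960 × 1.232% = 2.415%; on $25,000,000 that is $603,750.

$604,000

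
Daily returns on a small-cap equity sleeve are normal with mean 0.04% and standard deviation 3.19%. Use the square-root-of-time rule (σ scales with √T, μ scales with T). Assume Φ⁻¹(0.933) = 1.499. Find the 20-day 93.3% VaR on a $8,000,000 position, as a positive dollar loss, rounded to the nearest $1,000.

σ_{20d} = 3.19% × √20 = 14.266%; μ_{20d} = 20 × 0.04% = 0.800%.
VaR = −(0.800%) + 1.499 × 14.266% = 20.585%.
On $8,000,000: 0.20585 × $8,000,000 = $1,646,800.

$1,647,000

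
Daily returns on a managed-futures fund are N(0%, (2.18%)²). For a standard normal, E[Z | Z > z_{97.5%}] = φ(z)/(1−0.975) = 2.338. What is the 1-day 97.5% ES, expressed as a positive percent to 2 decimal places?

5.10%

ES = 2.18% × 2.338 = 5.097%.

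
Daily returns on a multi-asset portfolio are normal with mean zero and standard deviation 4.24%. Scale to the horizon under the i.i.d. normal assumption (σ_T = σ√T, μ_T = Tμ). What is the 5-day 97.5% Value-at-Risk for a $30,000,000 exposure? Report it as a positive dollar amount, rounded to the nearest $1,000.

At 97.5%, z = 1.960.
σ_{5d} = 4.24% × √5 = 9.481%.
VaR = 1.960 × 9.481% = 18.583%.
On $30,000,000: 0.18583 × $30,000,000 = $5,574,900.

$5,575,000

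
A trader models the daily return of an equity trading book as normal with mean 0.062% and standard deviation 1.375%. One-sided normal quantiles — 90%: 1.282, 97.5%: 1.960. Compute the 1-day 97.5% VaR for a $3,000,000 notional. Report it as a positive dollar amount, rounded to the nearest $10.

VaR = −μ + z·σ = −(0.062%) + 1.960 × 1.375% = 2.633%.
On $3,000,000: 0.02633 × $3,000,000 = $78,990.

$78,990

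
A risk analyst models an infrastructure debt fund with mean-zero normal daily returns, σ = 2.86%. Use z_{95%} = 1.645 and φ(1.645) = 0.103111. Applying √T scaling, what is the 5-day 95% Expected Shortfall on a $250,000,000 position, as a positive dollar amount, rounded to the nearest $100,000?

σ_{5d} = 2.86% × √5 = 6.395%.
ES multiplier = φ(z)/(1−α) = 0.103111/0.05 = 2.062.
ES = 6.395% × 2.062 = 13.186%; on $250,000,000: $32,965,000.

$33,000,000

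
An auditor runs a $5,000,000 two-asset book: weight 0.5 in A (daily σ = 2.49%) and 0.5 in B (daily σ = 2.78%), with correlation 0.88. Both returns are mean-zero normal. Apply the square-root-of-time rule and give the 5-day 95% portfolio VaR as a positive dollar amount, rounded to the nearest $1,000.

$470,000

σ_p = √(0.5²·2.49² + 0.5²·2.78² + 2·0.88·0.5·0.5·2.49·2.78) = 2.555%.
σ_{5d} = 2.555% × √5 = 5.713%.
z(95%) = 1.645.
VaR = 1.645 × 5.713% = 9.398%; on $5,000,000 that is $469,900.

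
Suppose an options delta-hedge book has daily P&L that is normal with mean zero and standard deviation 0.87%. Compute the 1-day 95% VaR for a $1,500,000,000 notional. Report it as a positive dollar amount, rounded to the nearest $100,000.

$21,500,000

At 95% one-sided, z = 1.645.
VaR = z·σ = 1.645 × 0.87% = 1.431%.
On $1,500,000,000: 0.01431 × $1,500,000,000 = $21,465,000.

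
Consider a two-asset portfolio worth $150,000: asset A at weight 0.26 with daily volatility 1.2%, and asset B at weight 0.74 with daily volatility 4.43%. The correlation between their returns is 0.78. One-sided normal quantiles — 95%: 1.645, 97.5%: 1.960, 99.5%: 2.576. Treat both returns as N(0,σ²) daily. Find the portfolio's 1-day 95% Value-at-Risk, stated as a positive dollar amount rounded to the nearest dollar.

$8,703

σ_p² = 0.26²·1.2² + 0.74²·4.43² + 2·0.78·0.26·0.74·1.2·4.43 = 12.4395 (%²).
σ_p = √12.4395 = 3.527%.
VaR = 1.645 × 3.527% = 5.802%; on $150,000 that is $8,703.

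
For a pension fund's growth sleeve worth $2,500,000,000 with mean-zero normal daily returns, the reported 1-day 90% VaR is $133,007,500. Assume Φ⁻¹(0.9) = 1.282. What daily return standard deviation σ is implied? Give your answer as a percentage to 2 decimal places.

4.15%

VaR as a fraction: $133,007,500 / $2,500,000,000 = 5.320%.
σ = VaR / z = 5.320% / 1.282 = 4.150%.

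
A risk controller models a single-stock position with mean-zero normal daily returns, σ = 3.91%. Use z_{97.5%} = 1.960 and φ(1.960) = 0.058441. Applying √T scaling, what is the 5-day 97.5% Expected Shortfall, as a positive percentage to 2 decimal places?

20.44%

σ_{5d} = 3.91% × √5 = 8.743%.
ES multiplier = φ(z)/(1−α) = 0.058441/0.025 = 2.338.
ES = 8.743% × 2.338 = 20.441%.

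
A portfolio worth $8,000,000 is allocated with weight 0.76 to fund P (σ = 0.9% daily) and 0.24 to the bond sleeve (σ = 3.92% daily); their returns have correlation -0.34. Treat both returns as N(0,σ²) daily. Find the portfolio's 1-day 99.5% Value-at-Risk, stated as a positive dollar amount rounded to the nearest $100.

σ_p² = 0.76²·0.9² + 0.24²·3.92² + 2·-0.34·0.76·0.24·0.9·3.92 = 0.9154 (%²).
σ_p = √0.9154 = 0.957%.
At 99.5%, z = 2.576.
VaR = 2.576 × 0.957% = 2.465%; on $8,000,000 that is $197,200.

$197,200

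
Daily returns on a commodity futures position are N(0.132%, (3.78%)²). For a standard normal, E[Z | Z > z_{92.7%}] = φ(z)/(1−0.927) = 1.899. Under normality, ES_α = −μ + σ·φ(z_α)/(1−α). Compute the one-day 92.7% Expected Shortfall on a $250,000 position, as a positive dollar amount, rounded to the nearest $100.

ES = −(0.132%) + 3.78% × 1.899 = 7.046%.
On $250,000: 0.07046 × $250,000 = $17,615.

$17,600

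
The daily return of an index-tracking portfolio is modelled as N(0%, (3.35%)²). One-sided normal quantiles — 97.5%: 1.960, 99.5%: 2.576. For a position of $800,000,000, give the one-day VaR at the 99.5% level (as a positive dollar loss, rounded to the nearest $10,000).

$69,040,000

VaR = z·σ = 2.576 × 3.35% = 8.630%.
On $800,000,000: 0.08630 × $800,000,000 = $69,040,000.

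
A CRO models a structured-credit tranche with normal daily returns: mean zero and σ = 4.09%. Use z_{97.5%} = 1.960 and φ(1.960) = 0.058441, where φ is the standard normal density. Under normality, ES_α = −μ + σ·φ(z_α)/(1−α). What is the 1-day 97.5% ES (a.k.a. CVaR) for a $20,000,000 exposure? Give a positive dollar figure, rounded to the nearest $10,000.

$1,910,000

Tail multiplier: φ(z)/(1−α) = 0.058441 / 0.025 = 2.338.
ES = 4.09% × 2.338 = 9.562%.
On $20,000,000: 0.09562 × $20,000,000 = $1,912,400.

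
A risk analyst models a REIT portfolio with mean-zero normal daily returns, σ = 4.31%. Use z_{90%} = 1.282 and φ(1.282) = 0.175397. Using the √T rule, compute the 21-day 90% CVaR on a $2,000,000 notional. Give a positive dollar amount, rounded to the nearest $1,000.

σ_{21d} = 4.31% × √21 = 19.751%.
ES multiplier = φ(z)/(1−α) = 0.175397/0.1 = 1.754.
ES = 19.751% × 1.754 = 34.643%; on $2,000,000: $692,860.

$693,000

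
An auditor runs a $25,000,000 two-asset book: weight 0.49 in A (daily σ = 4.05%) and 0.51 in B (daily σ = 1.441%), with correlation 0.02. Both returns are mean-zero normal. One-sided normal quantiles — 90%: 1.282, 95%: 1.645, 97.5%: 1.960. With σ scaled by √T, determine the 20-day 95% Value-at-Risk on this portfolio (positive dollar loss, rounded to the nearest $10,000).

$3,920,000

σ_p = √(0.49²·4.05² + 0.51²·1.441² + 2·0.02·0.49·0.51·4.05·1.441) = 2.130%.
σ_{20d} = 2.130% × √20 = 9.526%.
VaR = 1.645 × 9.526% = 15.670%; on $25,000,000 that is $3,917,500.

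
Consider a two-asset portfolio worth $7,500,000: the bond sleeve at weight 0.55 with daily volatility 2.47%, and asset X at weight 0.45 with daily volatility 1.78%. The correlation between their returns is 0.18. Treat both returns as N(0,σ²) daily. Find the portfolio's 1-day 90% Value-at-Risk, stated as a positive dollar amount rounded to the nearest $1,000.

σ_p² = 0.55²·2.47² + 0.45²·1.78² + 2·0.18·0.55·0.45·2.47·1.78 = 2.8789 (%²).
σ_p = √2.8789 = 1.697%.
At 90%, z = 1.282.
VaR = 1.282 × 1.697% = 2.176%; on $7,500,000 that is $163,200.

$163,000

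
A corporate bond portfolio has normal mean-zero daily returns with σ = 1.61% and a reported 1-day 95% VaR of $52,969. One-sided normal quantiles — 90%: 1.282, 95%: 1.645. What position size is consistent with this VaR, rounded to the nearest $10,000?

VaR as a fraction of value: z·σ = 1.645 × 1.61% = 2.64845%.
Position = $52,969 / 0.0264845 = $2,000,000.

$2,000,000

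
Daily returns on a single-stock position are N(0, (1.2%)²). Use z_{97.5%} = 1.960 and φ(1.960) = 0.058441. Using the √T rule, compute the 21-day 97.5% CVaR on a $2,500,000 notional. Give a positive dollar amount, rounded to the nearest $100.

$321,400

σ_{21d} = 1.2% × √21 = 5.499%.
ES multiplier = φ(z)/(1−α) = 0.058441/0.025 = 2.338.
ES = 5.499% × 2.338 = 12.857%; on $2,500,000: $321,425.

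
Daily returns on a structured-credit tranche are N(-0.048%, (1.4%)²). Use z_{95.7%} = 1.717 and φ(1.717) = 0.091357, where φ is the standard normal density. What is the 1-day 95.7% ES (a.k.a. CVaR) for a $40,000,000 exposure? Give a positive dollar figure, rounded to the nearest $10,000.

Tail multiplier: φ(z)/(1−α) = 0.091357 / 0.043 = 2.125.
ES = −(-0.048%) + 1.4% × 2.125 = 3.023%.
On $40,000,000: 0.03023 × $40,000,000 = $1,209,200.

$1,210,000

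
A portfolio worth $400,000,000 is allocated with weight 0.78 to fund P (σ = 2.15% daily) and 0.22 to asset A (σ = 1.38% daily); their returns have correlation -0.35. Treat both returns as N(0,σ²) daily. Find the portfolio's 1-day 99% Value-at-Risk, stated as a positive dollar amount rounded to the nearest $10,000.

σ_p² = 0.78²·2.15² + 0.22²·1.38² + 2·-0.35·0.78·0.22·2.15·1.38 = 2.5481 (%²).
σ_p = √2.5481 = 1.596%.
At 99%, z = 2.326.
VaR = 2.326 × 1.596% = 3.712%; on $400,000,000 that is $14,848,000.

$14,850,000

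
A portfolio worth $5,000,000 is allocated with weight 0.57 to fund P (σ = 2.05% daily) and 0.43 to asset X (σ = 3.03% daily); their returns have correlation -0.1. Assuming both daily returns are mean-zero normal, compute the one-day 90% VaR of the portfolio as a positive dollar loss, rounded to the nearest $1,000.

σ_p² = 0.57²·2.05² + 0.43²·3.03² + 2·-0.1·0.57·0.43·2.05·3.03 = 2.7585 (%²).
σ_p = √2.7585 = 1.661%.
At 90%, z = 1.282.
VaR = 1.282 × 1.661% = 2.129%; on $5,000,000 that is $106,450.

$106,000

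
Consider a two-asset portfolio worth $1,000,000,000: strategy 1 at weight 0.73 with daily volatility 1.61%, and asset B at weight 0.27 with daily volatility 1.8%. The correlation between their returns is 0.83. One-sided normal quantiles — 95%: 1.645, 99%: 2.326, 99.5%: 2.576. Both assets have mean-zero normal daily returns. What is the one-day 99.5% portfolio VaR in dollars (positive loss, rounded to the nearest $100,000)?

σ_p² = 0.73²·1.61² + 0.27²·1.8² + 2·0.83·0.73·0.27·1.61·1.8 = 2.5657 (%²).
σ_p = √2.5657 = 1.602%.
VaR = 2.576 × 1.602% = 4.127%; on $1,000,000,000 that is $41,270,000.

$41,300,000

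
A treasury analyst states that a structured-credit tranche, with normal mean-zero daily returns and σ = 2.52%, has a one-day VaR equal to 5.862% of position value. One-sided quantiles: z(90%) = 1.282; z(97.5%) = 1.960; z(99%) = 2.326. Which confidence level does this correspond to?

99%

Implied z = VaR/σ = 5.862 / 2.52 = 2.326.
This matches z(99%) = 2.326.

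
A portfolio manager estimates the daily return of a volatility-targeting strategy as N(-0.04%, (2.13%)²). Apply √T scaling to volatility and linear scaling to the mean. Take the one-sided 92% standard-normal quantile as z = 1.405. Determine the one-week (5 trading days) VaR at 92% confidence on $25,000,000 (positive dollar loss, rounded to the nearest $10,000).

σ_{5d} = 2.13% × √5 = 4.763%; μ_{5d} = 5 × -0.04% = -0.200%.
VaR = −(-0.200%) + 1.405 × 4.763% = 6.892%.
On $25,000,000: 0.06892 × $25,000,000 = $1,723,000.

$1,720,000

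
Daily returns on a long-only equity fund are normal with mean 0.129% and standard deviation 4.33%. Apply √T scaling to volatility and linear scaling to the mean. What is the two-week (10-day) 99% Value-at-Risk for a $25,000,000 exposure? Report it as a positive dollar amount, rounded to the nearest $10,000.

$7,640,000

At 99%, z = 2.326.
σ_{10d} = 4.33% × √10 = 13.693%; μ_{10d} = 10 × 0.129% = 1.290%.
VaR = −(1.290%) + 2.326 × 13.693% = 30.560%.
On $25,000,000: 0.30560 × $25,000,000 = $7,640,000.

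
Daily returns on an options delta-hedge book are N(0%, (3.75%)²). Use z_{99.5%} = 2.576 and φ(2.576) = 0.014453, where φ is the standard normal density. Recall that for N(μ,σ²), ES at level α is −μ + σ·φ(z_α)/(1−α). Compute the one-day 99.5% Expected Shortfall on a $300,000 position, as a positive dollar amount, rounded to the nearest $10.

Tail multiplier: φ(z)/(1−α) = 0.014453 / 0.005 = 2.891.
ES = 3.75% × 2.891 = 10.841%.
On $300,000: 0.10841 × $300,000 = $32,523.

$32,520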